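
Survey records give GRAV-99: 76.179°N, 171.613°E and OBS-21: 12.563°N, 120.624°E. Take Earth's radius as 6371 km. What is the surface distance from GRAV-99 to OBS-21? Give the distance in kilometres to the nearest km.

7675 km

Δφ = -63.6160°,  Δλ = -50.9890°
a = sin²(Δφ/2) + cos φ₁ cos φ₂ sin²(Δλ/2) = 0.321006
c = 2·arcsin(√a) = 1.204684 rad = 69.0233°
d = R·c = 6371 × 1.204684 = 7675.0 km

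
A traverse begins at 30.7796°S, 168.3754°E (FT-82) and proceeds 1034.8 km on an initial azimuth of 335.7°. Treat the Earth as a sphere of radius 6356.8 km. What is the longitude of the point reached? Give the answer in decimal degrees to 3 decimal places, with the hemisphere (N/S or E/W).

164.244°E

δ = d/R = 1034.8/6356.8 = 0.162786 rad
φ₂ = arcsin(sin φ₁ cos δ + cos φ₁ sin δ cos θ)
   = arcsin(-0.51174·0.98678 + 0.85914·0.16207·0.91140) = -22.21407°
λ₂ = λ₁ + atan2(sin θ sin δ cos φ₁, cos δ − sin φ₁ sin φ₂) = 164.24421°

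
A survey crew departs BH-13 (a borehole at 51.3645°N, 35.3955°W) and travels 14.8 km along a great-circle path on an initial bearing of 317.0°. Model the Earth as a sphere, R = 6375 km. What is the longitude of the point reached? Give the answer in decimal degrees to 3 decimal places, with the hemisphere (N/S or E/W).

35.541°W

δ = d/R = 14.8/6375 = 0.002322 rad
φ₂ = arcsin(sin φ₁ cos δ + cos φ₁ sin δ cos θ)
   = arcsin(0.78113·1.00000 + 0.62436·0.00232·0.73135) = 51.46169°
λ₂ = λ₁ + atan2(sin θ sin δ cos φ₁, cos δ − sin φ₁ sin φ₂) = -35.54110°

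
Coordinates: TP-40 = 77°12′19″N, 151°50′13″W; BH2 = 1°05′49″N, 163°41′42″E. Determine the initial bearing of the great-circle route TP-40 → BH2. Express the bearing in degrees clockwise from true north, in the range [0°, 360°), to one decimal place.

TP-40: φ = +77.20528°, λ = -151.83694°
BH2: φ = +1.09694°, λ = +163.69500°
Δλ = -44.4681°
y = sin Δλ · cos φ₂ = -0.700383
x = cos φ₁ sin φ₂ − sin φ₁ cos φ₂ cos Δλ = -0.691554
θ = atan2(y, x) = -134.6366° → 225.3634° (mod 360°)

225.4°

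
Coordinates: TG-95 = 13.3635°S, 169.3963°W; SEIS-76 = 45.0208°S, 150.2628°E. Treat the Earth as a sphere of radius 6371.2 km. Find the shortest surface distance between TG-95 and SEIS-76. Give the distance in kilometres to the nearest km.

Δφ = -31.6573°,  Δλ = -40.3409°
a = sin²(Δφ/2) + cos φ₁ cos φ₂ sin²(Δλ/2) = 0.156165
c = 2·arcsin(√a) = 0.812522 rad = 46.5541°
d = R·c = 6371.2 × 0.812522 = 5176.7 km

5177 km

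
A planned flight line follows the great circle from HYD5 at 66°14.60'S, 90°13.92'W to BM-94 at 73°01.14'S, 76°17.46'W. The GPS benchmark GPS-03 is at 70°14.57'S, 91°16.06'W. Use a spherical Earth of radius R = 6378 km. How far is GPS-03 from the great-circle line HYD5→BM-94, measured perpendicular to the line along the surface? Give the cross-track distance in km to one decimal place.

HYD5: φ = -66.24333°, λ = -90.23200°
BM-94: φ = -73.01900°, λ = -76.29100°
GPS-03: φ = -70.24283°, λ = -91.26767°
δ₁₃ = central angle HYD5→GPS-03 = 0.070123 rad  (haversine)
θ₁₃ = bearing HYD5→GPS-03 = 185.003°,  θ₁₂ = bearing HYD5→BM-94 = 150.792°
dₓₜ = R·arcsin(sin δ₁₃ · sin(θ₁₃ − θ₁₂)) = 6378·arcsin(0.07007·sin(34.211°)) = 251.318 km
|dₓₜ| = 251.318 km

251.3 km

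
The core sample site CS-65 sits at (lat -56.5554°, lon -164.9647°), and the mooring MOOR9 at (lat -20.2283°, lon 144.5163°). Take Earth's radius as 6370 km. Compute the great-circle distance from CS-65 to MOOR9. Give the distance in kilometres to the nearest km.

Δφ = 36.3271°,  Δλ = -50.5190°
a = sin²(Δφ/2) + cos φ₁ cos φ₂ sin²(Δλ/2) = 0.191341
c = 2·arcsin(√a) = 0.905467 rad = 51.8795°
d = R·c = 6370 × 0.905467 = 5767.8 km

5768 km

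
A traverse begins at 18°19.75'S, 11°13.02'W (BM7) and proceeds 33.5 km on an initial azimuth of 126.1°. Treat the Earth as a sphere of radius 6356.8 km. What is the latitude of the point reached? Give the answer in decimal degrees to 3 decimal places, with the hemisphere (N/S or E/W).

BM7: φ = -18.32917°, λ = -11.21700°
δ = d/R = 33.5/6356.8 = 0.005270 rad
φ₂ = arcsin(sin φ₁ cos δ + cos φ₁ sin δ cos θ)
   = arcsin(-0.31448·0.99999 + 0.94927·0.00527·-0.58920) = -18.50690°
λ₂ = λ₁ + atan2(sin θ sin δ cos φ₁, cos δ − sin φ₁ sin φ₂) = -10.95973°

18.507°S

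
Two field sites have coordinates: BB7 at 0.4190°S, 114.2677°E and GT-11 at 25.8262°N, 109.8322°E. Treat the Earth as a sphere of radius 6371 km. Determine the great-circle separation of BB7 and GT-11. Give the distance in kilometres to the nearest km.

2957 km

Δφ = 26.2452°,  Δλ = -4.4355°
a = sin²(Δφ/2) + cos φ₁ cos φ₂ sin²(Δλ/2) = 0.052893
c = 2·arcsin(√a) = 0.464124 rad = 26.5923°
d = R·c = 6371 × 0.464124 = 2956.9 km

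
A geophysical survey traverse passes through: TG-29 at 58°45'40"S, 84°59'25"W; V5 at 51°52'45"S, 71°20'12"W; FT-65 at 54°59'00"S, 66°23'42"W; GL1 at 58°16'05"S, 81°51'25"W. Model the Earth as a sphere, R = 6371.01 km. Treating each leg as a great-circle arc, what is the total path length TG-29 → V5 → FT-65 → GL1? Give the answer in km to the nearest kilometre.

2637 km

TG-29: φ = -58.76111°, λ = -84.99028°
V5: φ = -51.87917°, λ = -71.33667°
FT-65: φ = -54.98333°, λ = -66.39500°
GL1: φ = -58.26806°, λ = -81.85694°
TG-29→V5: c = 0.180534 rad, d = 1150.18 km
V5→FT-65: c = 0.074636 rad, d = 475.51 km
FT-65→GL1: c = 0.158694 rad, d = 1011.04 km
Total = 1150.18 + 475.51 + 1011.04 = 2636.73 km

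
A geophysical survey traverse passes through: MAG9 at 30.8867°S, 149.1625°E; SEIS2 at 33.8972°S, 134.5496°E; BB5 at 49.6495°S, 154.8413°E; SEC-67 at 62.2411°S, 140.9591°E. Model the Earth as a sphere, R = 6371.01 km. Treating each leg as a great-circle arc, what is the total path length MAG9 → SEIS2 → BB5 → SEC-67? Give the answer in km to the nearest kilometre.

5462 km

MAG9→SEIS2: c = 0.221460 rad, d = 1410.92 km
SEIS2→BB5: c = 0.378847 rad, d = 2413.64 km
BB5→SEC-67: c = 0.257064 rad, d = 1637.76 km
Total = 1410.92 + 2413.64 + 1637.76 = 5462.32 km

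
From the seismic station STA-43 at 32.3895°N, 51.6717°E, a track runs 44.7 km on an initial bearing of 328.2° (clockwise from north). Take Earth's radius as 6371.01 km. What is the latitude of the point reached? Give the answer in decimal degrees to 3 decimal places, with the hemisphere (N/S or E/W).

32.731°N

δ = d/R = 44.7/6371.01 = 0.007016 rad
φ₂ = arcsin(sin φ₁ cos δ + cos φ₁ sin δ cos θ)
   = arcsin(0.53567·0.99998 + 0.84443·0.00702·0.84989) = 32.73090°
λ₂ = λ₁ + atan2(sin θ sin δ cos φ₁, cos δ − sin φ₁ sin φ₂) = 51.41988°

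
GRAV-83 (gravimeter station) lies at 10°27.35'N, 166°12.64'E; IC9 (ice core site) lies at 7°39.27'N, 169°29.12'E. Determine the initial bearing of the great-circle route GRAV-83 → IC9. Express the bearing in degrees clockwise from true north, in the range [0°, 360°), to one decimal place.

GRAV-83: φ = +10.45583°, λ = +166.21067°
IC9: φ = +7.65450°, λ = +169.48533°
Δλ = 3.2747°
y = sin Δλ · cos φ₂ = 0.056614
x = cos φ₁ sin φ₂ − sin φ₁ cos φ₂ cos Δλ = -0.048579
θ = atan2(y, x) = 130.6324° → 130.6324° (mod 360°)

130.6°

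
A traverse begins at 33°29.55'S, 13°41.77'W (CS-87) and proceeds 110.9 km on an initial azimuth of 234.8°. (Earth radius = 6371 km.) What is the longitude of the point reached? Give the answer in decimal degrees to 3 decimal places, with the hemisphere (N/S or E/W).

CS-87: φ = -33.49250°, λ = -13.69617°
δ = d/R = 110.9/6371 = 0.017407 rad
φ₂ = arcsin(sin φ₁ cos δ + cos φ₁ sin δ cos θ)
   = arcsin(-0.55183·0.99985 + 0.83396·0.01741·-0.57643) = -34.06352°
λ₂ = λ₁ + atan2(sin θ sin δ cos φ₁, cos δ − sin φ₁ sin φ₂) = -14.67994°

14.680°W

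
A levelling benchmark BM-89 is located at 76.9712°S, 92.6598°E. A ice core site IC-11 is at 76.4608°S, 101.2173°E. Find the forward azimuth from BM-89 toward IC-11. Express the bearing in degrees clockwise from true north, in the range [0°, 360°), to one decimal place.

Δλ = 8.5575°
y = sin Δλ · cos φ₂ = 0.034836
x = cos φ₁ sin φ₂ − sin φ₁ cos φ₂ cos Δλ = 0.006369
θ = atan2(y, x) = 79.6395° → 79.6395° (mod 360°)

79.6°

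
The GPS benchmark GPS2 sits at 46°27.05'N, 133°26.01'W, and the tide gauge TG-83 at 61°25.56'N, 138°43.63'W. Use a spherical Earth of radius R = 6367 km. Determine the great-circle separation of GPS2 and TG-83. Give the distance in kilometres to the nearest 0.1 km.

1698.4 km

GPS2: φ = +46.45083°, λ = -133.43350°
TG-83: φ = +61.42600°, λ = -138.72717°
Δφ = 14.9752°,  Δλ = -5.2937°
a = sin²(Δφ/2) + cos φ₁ cos φ₂ sin²(Δλ/2) = 0.017684
c = 2·arcsin(√a) = 0.266751 rad = 15.2837°
d = R·c = 6367 × 0.266751 = 1698.4 km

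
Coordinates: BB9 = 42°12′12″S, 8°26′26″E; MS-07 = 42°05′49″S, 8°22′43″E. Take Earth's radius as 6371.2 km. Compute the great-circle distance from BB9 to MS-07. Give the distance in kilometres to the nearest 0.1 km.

BB9: φ = -42.20333°, λ = +8.44056°
MS-07: φ = -42.09694°, λ = +8.37861°
Δφ = 0.1064°,  Δλ = -0.0619°
a = sin²(Δφ/2) + cos φ₁ cos φ₂ sin²(Δλ/2) = 0.000001
c = 2·arcsin(√a) = 0.002022 rad = 0.1159°
d = R·c = 6371.2 × 0.002022 = 12.9 km

12.9 km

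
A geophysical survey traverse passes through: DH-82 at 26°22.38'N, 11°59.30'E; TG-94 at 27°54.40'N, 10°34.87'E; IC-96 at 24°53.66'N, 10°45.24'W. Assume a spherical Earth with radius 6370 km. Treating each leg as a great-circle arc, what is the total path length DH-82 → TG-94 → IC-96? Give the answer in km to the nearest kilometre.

2368 km

DH-82: φ = +26.37300°, λ = +11.98833°
TG-94: φ = +27.90667°, λ = +10.58117°
IC-96: φ = +24.89433°, λ = -10.75400°
DH-82→TG-94: c = 0.034556 rad, d = 220.12 km
TG-94→IC-96: c = 0.337205 rad, d = 2148.00 km
Total = 220.12 + 2148.00 = 2368.12 km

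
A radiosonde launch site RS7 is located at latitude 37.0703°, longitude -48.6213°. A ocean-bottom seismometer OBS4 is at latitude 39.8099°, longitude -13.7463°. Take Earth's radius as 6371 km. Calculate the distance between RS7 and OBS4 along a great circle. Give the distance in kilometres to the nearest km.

Δφ = 2.7396°,  Δλ = 34.8750°
a = sin²(Δφ/2) + cos φ₁ cos φ₂ sin²(Δλ/2) = 0.055611
c = 2·arcsin(√a) = 0.476126 rad = 27.2800°
d = R·c = 6371 × 0.476126 = 3033.4 km

3033 km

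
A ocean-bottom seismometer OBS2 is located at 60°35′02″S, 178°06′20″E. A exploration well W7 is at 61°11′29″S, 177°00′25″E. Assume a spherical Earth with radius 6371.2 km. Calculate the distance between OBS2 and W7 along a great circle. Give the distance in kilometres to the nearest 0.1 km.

90.0 km

OBS2: φ = -60.58389°, λ = +178.10556°
W7: φ = -61.19139°, λ = +177.00694°
Δφ = -0.6075°,  Δλ = -1.0986°
a = sin²(Δφ/2) + cos φ₁ cos φ₂ sin²(Δλ/2) = 0.000050
c = 2·arcsin(√a) = 0.014122 rad = 0.8091°
d = R·c = 6371.2 × 0.014122 = 90.0 km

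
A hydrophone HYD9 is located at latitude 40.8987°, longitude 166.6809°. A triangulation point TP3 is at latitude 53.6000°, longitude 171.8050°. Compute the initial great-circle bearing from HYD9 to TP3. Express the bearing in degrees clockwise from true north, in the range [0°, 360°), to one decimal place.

13.5°

Δλ = 5.1241°
y = sin Δλ · cos φ₂ = 0.053000
x = cos φ₁ sin φ₂ − sin φ₁ cos φ₂ cos Δλ = 0.221421
θ = atan2(y, x) = 13.4613° → 13.4613° (mod 360°)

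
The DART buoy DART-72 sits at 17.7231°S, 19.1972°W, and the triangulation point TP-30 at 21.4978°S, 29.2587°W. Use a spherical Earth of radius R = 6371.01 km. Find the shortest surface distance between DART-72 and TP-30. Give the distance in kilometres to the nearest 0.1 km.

Δφ = -3.7747°,  Δλ = -10.0615°
a = sin²(Δφ/2) + cos φ₁ cos φ₂ sin²(Δλ/2) = 0.007900
c = 2·arcsin(√a) = 0.177996 rad = 10.1984°
d = R·c = 6371.01 × 0.177996 = 1134.0 km

1134.0 km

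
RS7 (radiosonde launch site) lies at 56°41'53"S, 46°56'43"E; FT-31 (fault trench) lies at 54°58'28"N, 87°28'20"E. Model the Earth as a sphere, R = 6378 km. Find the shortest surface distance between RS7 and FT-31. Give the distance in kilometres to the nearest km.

12959 km

RS7: φ = -56.69806°, λ = +46.94528°
FT-31: φ = +54.97444°, λ = +87.47222°
Δφ = 111.6725°,  Δλ = 40.5269°
a = sin²(Δφ/2) + cos φ₁ cos φ₂ sin²(Δλ/2) = 0.722449
c = 2·arcsin(√a) = 2.031857 rad = 116.4169°
d = R·c = 6378 × 2.031857 = 12959.2 km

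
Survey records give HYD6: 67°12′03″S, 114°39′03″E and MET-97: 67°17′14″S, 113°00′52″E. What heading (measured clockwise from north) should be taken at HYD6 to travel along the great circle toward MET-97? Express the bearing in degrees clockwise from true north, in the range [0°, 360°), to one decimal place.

261.5°

HYD6: φ = -67.20083°, λ = +114.65083°
MET-97: φ = -67.28722°, λ = +113.01444°
Δλ = -1.6364°
y = sin Δλ · cos φ₂ = -0.011026
x = cos φ₁ sin φ₂ − sin φ₁ cos φ₂ cos Δλ = -0.001653
θ = atan2(y, x) = -98.5258° → 261.4742° (mod 360°)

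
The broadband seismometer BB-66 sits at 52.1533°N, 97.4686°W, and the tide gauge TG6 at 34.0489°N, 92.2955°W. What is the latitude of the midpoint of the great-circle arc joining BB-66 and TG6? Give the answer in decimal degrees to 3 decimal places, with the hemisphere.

43.130°N

Bx = cos φ₂ cos Δλ = 0.825185,  By = cos φ₂ sin Δλ = 0.074707
φₘ = atan2(sin φ₁ + sin φ₂, √((cos φ₁ + Bx)² + By²)) = 43.12959°
λₘ = λ₁ + atan2(By, cos φ₁ + Bx) = -94.49616°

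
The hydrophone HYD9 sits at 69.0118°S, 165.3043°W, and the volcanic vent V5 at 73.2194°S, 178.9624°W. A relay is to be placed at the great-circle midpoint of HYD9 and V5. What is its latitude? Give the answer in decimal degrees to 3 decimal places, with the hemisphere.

Bx = cos φ₂ cos Δλ = 0.280544,  By = cos φ₂ sin Δλ = -0.068172
φₘ = atan2(sin φ₁ + sin φ₂, √((cos φ₁ + Bx)² + By²)) = -71.23873°
λₘ = λ₁ + atan2(By, cos φ₁ + Bx) = -171.39653°

71.239°S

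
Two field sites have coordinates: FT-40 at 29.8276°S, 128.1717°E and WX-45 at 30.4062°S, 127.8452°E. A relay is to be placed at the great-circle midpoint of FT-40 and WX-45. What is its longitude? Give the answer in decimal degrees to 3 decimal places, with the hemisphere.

Bx = cos φ₂ cos Δλ = 0.862445,  By = cos φ₂ sin Δλ = -0.004915
φₘ = atan2(sin φ₁ + sin φ₂, √((cos φ₁ + Bx)² + By²)) = -30.11700°
λₘ = λ₁ + atan2(By, cos φ₁ + Bx) = 128.00893°

128.009°E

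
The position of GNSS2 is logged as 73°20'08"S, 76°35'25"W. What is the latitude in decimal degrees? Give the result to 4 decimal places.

73.3356°S

73° + 20′/60 + 8″/3600 = 73 + 0.33333 + 0.00222 = 73.3356°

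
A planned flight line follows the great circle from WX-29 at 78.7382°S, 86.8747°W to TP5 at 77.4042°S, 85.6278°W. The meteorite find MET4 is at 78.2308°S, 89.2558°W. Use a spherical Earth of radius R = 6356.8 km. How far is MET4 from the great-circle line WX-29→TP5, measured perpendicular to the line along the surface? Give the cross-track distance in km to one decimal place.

δ₁₃ = central angle WX-29→MET4 = 0.012133 rad  (haversine)
θ₁₃ = bearing WX-29→MET4 = 315.697°,  θ₁₂ = bearing WX-29→TP5 = 11.546°
dₓₜ = R·arcsin(sin δ₁₃ · sin(θ₁₃ − θ₁₂)) = 6356.8·arcsin(0.01213·sin(304.152°)) = -63.827 km
|dₓₜ| = 63.827 km

63.8 km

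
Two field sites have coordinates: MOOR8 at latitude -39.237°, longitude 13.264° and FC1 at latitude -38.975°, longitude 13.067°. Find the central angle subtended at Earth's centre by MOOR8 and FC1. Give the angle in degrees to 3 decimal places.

0.303°

Δφ = 0.2620°,  Δλ = -0.1970°
a = sin²(Δφ/2) + cos φ₁ cos φ₂ sin²(Δλ/2) = 0.000007
c = 2·arcsin(√a) = 0.005294 rad = 0.3033°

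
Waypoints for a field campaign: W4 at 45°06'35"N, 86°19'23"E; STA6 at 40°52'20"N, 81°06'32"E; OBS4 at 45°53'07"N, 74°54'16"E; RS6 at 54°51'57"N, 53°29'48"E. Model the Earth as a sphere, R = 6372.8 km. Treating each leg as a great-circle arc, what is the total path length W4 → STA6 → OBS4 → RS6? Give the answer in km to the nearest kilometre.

3190 km

W4: φ = +45.10972°, λ = +86.32306°
STA6: φ = +40.87222°, λ = +81.10889°
OBS4: φ = +45.88528°, λ = +74.90444°
RS6: φ = +54.86583°, λ = +53.49667°
W4→STA6: c = 0.099459 rad, d = 633.84 km
STA6→OBS4: c = 0.117612 rad, d = 749.52 km
OBS4→RS6: c = 0.283428 rad, d = 1806.23 km
Total = 633.84 + 749.52 + 1806.23 = 3189.58 km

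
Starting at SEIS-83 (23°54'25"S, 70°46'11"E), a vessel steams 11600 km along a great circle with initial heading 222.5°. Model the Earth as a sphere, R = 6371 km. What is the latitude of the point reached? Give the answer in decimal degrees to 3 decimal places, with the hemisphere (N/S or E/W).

33.562°S

SEIS-83: φ = -23.90694°, λ = +70.76972°
δ = d/R = 11600/6371 = 1.820750 rad
φ₂ = arcsin(sin φ₁ cos δ + cos φ₁ sin δ cos θ)
   = arcsin(-0.40525·-0.24736 + 0.91420·0.96892·-0.73728) = -33.56162°
λ₂ = λ₁ + atan2(sin θ sin δ cos φ₁, cos δ − sin φ₁ sin φ₂) = -57.45836°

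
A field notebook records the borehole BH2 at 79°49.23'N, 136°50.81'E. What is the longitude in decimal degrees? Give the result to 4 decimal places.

136.8468°E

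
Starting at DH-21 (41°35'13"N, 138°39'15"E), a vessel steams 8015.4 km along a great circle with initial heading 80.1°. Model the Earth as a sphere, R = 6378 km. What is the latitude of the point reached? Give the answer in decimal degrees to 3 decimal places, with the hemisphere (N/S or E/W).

19.109°N

DH-21: φ = +41.58694°, λ = +138.65417°
δ = d/R = 8015.4/6378 = 1.256726 rad
φ₂ = arcsin(sin φ₁ cos δ + cos φ₁ sin δ cos θ)
   = arcsin(0.66376·0.30893 + 0.74795·0.95108·0.17193) = 19.10858°
λ₂ = λ₁ + atan2(sin θ sin δ cos φ₁, cos δ − sin φ₁ sin φ₂) = -138.79659°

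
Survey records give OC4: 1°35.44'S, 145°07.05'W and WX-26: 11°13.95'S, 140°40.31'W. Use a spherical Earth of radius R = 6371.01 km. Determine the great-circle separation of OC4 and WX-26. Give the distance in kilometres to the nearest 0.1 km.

OC4: φ = -1.59067°, λ = -145.11750°
WX-26: φ = -11.23250°, λ = -140.67183°
Δφ = -9.6418°,  Δλ = 4.4457°
a = sin²(Δφ/2) + cos φ₁ cos φ₂ sin²(Δλ/2) = 0.008538
c = 2·arcsin(√a) = 0.185066 rad = 10.6035°
d = R·c = 6371.01 × 0.185066 = 1179.1 km

1179.1 km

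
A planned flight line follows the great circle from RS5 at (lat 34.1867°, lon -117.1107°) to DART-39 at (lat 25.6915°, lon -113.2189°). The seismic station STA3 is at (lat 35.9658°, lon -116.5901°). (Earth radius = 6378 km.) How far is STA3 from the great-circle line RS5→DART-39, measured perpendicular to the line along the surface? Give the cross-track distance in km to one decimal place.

119.6 km

δ₁₃ = central angle RS5→STA3 = 0.031929 rad  (haversine)
θ₁₃ = bearing RS5→STA3 = 13.318°,  θ₁₂ = bearing RS5→DART-39 = 157.348°
dₓₜ = R·arcsin(sin δ₁₃ · sin(θ₁₃ − θ₁₂)) = 6378·arcsin(0.03192·sin(-144.030°)) = -119.600 km
|dₓₜ| = 119.600 km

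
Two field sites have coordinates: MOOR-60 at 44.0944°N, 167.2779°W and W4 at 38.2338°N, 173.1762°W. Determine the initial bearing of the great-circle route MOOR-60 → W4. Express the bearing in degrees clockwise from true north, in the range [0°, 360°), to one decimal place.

219.1°

Δλ = -5.8983°
y = sin Δλ · cos φ₂ = -0.080720
x = cos φ₁ sin φ₂ − sin φ₁ cos φ₂ cos Δλ = -0.099215
θ = atan2(y, x) = -140.8688° → 219.1312° (mod 360°)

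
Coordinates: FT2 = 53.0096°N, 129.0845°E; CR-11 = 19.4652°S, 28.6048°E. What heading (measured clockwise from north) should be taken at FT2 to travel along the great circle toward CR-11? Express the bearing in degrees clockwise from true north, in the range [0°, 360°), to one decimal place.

266.1°

Δλ = -100.4797°
y = sin Δλ · cos φ₂ = -0.927117
x = cos φ₁ sin φ₂ − sin φ₁ cos φ₂ cos Δλ = -0.063525
θ = atan2(y, x) = -93.9197° → 266.0803° (mod 360°)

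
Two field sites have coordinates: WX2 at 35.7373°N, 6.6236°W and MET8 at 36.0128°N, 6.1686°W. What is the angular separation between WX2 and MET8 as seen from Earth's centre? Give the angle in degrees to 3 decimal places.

0.460°

Δφ = 0.2755°,  Δλ = 0.4550°
a = sin²(Δφ/2) + cos φ₁ cos φ₂ sin²(Δλ/2) = 0.000016
c = 2·arcsin(√a) = 0.008033 rad = 0.4602°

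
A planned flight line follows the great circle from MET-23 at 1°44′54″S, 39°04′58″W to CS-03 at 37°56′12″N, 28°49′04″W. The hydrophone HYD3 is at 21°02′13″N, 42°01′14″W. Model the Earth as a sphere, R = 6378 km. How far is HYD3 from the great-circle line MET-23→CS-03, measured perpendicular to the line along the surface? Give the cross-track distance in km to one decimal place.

831.5 km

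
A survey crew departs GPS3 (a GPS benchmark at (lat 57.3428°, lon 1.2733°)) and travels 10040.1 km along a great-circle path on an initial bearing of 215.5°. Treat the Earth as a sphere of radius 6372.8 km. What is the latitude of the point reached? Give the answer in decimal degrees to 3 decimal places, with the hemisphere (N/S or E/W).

δ = d/R = 10040.1/6372.8 = 1.575461 rad
φ₂ = arcsin(sin φ₁ cos δ + cos φ₁ sin δ cos θ)
   = arcsin(0.84191·-0.00466 + 0.53961·0.99999·-0.81412) = -26.31008°
λ₂ = λ₁ + atan2(sin θ sin δ cos φ₁, cos δ − sin φ₁ sin φ₂) = -39.10291°

26.310°S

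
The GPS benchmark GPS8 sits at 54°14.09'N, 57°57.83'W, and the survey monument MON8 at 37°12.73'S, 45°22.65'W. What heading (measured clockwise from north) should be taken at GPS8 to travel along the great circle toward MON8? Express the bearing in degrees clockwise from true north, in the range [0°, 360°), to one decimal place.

GPS8: φ = +54.23483°, λ = -57.96383°
MON8: φ = -37.21217°, λ = -45.37750°
Δλ = 12.5863°
y = sin Δλ · cos φ₂ = 0.173544
x = cos φ₁ sin φ₂ − sin φ₁ cos φ₂ cos Δλ = -0.984152
θ = atan2(y, x) = 169.9993° → 169.9993° (mod 360°)

170.0°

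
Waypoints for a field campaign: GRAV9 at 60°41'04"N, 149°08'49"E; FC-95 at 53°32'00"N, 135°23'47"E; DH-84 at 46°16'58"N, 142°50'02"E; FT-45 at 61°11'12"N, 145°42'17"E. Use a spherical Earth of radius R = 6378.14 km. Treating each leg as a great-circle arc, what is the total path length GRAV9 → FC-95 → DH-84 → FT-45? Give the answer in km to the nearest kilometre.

3782 km

GRAV9: φ = +60.68444°, λ = +149.14694°
FC-95: φ = +53.53333°, λ = +135.39639°
DH-84: φ = +46.28278°, λ = +142.83389°
FT-45: φ = +61.18667°, λ = +145.70472°
GRAV9→FC-95: c = 0.179792 rad, d = 1146.74 km
FC-95→DH-84: c = 0.151486 rad, d = 966.20 km
DH-84→FT-45: c = 0.261742 rad, d = 1669.43 km
Total = 1146.74 + 966.20 + 1669.43 = 3782.37 km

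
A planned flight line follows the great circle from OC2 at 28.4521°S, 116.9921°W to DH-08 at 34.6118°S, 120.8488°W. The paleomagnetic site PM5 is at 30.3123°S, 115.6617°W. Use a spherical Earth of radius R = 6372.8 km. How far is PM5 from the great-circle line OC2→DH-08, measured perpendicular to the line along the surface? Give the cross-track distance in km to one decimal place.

208.3 km

δ₁₃ = central angle OC2→PM5 = 0.038254 rad  (haversine)
θ₁₃ = bearing OC2→PM5 = 148.393°,  θ₁₂ = bearing OC2→DH-08 = 207.098°
dₓₜ = R·arcsin(sin δ₁₃ · sin(θ₁₃ − θ₁₂)) = 6372.8·arcsin(0.03824·sin(-58.705°)) = -208.302 km
|dₓₜ| = 208.302 km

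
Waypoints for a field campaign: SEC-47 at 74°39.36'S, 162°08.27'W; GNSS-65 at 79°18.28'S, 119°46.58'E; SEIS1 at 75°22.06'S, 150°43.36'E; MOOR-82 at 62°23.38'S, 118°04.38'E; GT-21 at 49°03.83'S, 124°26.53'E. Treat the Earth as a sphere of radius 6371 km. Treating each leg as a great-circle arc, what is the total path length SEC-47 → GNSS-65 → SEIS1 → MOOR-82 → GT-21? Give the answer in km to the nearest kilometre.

6146 km

SEC-47: φ = -74.65600°, λ = -162.13783°
GNSS-65: φ = -79.30467°, λ = +119.77633°
SEIS1: φ = -75.36767°, λ = +150.72267°
MOOR-82: φ = -62.38967°, λ = +118.07300°
GT-21: φ = -49.06383°, λ = +124.44217°
SEC-47→GNSS-65: c = 0.291757 rad, d = 1858.78 km
GNSS-65→SEIS1: c = 0.134515 rad, d = 857.00 km
SEIS1→MOOR-82: c = 0.297894 rad, d = 1897.89 km
MOOR-82→GT-21: c = 0.240577 rad, d = 1532.71 km
Total = 1858.78 + 857.00 + 1897.89 + 1532.71 = 6146.38 km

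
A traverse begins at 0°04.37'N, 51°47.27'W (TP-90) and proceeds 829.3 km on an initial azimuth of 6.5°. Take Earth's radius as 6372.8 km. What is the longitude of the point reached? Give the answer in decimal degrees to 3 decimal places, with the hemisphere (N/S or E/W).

50.939°W

TP-90: φ = +0.07283°, λ = -51.78783°
δ = d/R = 829.3/6372.8 = 0.130131 rad
φ₂ = arcsin(sin φ₁ cos δ + cos φ₁ sin δ cos θ)
   = arcsin(0.00127·0.99154 + 1.00000·0.12976·0.99357) = 7.48060°
λ₂ = λ₁ + atan2(sin θ sin δ cos φ₁, cos δ − sin φ₁ sin φ₂) = -50.93892°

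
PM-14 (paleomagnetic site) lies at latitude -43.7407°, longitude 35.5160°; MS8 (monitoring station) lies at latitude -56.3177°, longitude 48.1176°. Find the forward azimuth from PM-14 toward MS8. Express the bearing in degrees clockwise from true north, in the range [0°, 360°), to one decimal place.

151.9°

Δλ = 12.6016°
y = sin Δλ · cos φ₂ = 0.120995
x = cos φ₁ sin φ₂ − sin φ₁ cos φ₂ cos Δλ = -0.226988
θ = atan2(y, x) = 151.9404° → 151.9404° (mod 360°)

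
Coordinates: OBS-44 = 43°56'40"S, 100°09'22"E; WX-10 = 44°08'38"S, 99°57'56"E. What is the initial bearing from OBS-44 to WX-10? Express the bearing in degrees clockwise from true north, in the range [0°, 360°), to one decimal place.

214.4°

OBS-44: φ = -43.94444°, λ = +100.15611°
WX-10: φ = -44.14389°, λ = +99.96556°
Δλ = -0.1906°
y = sin Δλ · cos φ₂ = -0.002387
x = cos φ₁ sin φ₂ − sin φ₁ cos φ₂ cos Δλ = -0.003484
θ = atan2(y, x) = -145.5862° → 214.4138° (mod 360°)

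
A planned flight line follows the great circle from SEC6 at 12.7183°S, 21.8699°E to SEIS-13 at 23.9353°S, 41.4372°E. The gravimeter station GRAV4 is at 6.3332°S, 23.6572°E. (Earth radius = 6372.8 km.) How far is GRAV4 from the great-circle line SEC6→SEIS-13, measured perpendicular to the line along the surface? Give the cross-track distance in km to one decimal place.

δ₁₃ = central angle SEC6→GRAV4 = 0.115605 rad  (haversine)
θ₁₃ = bearing SEC6→GRAV4 = 15.590°,  θ₁₂ = bearing SEC6→SEIS-13 = 123.958°
dₓₜ = R·arcsin(sin δ₁₃ · sin(θ₁₃ − θ₁₂)) = 6372.8·arcsin(0.11535·sin(-108.368°)) = -699.036 km
|dₓₜ| = 699.036 km

699.0 km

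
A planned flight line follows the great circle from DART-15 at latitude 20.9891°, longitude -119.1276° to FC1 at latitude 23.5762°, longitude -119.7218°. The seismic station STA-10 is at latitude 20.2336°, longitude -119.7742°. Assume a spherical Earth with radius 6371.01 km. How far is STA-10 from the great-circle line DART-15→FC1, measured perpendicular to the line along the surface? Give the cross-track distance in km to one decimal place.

δ₁₃ = central angle DART-15→STA-10 = 0.016895 rad  (haversine)
θ₁₃ = bearing DART-15→STA-10 = 218.812°,  θ₁₂ = bearing DART-15→FC1 = 348.113°
dₓₜ = R·arcsin(sin δ₁₃ · sin(θ₁₃ − θ₁₂)) = 6371.01·arcsin(0.01689·sin(-129.302°)) = -83.291 km
|dₓₜ| = 83.291 km

83.3 km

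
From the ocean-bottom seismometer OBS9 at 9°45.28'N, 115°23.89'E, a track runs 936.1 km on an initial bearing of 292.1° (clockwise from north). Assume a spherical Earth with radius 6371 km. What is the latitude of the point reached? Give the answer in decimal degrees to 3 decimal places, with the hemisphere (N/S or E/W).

12.820°N

OBS9: φ = +9.75467°, λ = +115.39817°
δ = d/R = 936.1/6371 = 0.146931 rad
φ₂ = arcsin(sin φ₁ cos δ + cos φ₁ sin δ cos θ)
   = arcsin(0.16943·0.98922 + 0.98554·0.14640·0.37622) = 12.81997°
λ₂ = λ₁ + atan2(sin θ sin δ cos φ₁, cos δ − sin φ₁ sin φ₂) = 107.40155°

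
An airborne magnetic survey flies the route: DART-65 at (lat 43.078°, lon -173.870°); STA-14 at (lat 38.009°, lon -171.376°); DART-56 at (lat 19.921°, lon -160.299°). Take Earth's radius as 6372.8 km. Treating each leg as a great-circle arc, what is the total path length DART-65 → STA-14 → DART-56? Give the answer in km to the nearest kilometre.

DART-65→STA-14: c = 0.094440 rad, d = 601.85 km
STA-14→DART-56: c = 0.357484 rad, d = 2278.17 km
Total = 601.85 + 2278.17 = 2880.02 km

2880 km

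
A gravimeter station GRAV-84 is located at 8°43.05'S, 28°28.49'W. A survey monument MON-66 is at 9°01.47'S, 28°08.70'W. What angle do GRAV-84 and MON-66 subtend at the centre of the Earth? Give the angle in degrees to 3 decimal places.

GRAV-84: φ = -8.71750°, λ = -28.47483°
MON-66: φ = -9.02450°, λ = -28.14500°
Δφ = -0.3070°,  Δλ = 0.3298°
a = sin²(Δφ/2) + cos φ₁ cos φ₂ sin²(Δλ/2) = 0.000015
c = 2·arcsin(√a) = 0.007814 rad = 0.4477°

0.448°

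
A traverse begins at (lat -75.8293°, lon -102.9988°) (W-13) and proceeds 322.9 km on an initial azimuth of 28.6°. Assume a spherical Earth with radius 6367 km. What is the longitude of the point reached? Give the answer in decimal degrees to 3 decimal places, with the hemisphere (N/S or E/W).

98.177°W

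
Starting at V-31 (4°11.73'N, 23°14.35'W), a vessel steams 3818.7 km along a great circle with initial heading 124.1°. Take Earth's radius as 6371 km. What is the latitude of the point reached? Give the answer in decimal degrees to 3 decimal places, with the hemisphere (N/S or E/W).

14.775°S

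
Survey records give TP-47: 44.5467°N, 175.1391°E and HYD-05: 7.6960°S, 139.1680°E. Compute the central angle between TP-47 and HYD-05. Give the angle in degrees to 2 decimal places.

Δφ = -52.2427°,  Δλ = -35.9711°
a = sin²(Δφ/2) + cos φ₁ cos φ₂ sin²(Δλ/2) = 0.261178
c = 2·arcsin(√a) = 1.072826 rad = 61.4684°

61.47°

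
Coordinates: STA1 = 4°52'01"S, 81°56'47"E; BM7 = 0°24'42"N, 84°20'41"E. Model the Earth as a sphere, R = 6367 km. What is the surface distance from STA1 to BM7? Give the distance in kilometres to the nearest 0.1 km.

644.2 km

STA1: φ = -4.86694°, λ = +81.94639°
BM7: φ = +0.41167°, λ = +84.34472°
Δφ = 5.2786°,  Δλ = 2.3983°
a = sin²(Δφ/2) + cos φ₁ cos φ₂ sin²(Δλ/2) = 0.002557
c = 2·arcsin(√a) = 0.101173 rad = 5.7968°
d = R·c = 6367 × 0.101173 = 644.2 km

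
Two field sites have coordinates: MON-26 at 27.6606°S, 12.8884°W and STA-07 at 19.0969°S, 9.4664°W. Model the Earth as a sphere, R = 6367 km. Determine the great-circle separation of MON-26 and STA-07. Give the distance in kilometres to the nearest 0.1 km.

Δφ = 8.5637°,  Δλ = 3.4220°
a = sin²(Δφ/2) + cos φ₁ cos φ₂ sin²(Δλ/2) = 0.006321
c = 2·arcsin(√a) = 0.159174 rad = 9.1200°
d = R·c = 6367 × 0.159174 = 1013.5 km

1013.5 km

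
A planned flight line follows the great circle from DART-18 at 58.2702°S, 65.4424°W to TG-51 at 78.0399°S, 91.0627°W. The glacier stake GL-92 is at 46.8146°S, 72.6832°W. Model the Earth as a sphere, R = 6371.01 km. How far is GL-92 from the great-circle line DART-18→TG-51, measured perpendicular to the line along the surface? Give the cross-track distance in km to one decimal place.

837.3 km

δ₁₃ = central angle DART-18→GL-92 = 0.213909 rad  (haversine)
θ₁₃ = bearing DART-18→GL-92 = 336.025°,  θ₁₂ = bearing DART-18→TG-51 = 194.145°
dₓₜ = R·arcsin(sin δ₁₃ · sin(θ₁₃ − θ₁₂)) = 6371.01·arcsin(0.21228·sin(141.881°)) = 837.273 km
|dₓₜ| = 837.273 km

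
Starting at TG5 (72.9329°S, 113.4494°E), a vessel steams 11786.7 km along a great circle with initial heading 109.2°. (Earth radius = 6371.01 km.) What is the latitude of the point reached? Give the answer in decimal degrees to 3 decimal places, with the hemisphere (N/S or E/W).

δ = d/R = 11786.7/6371.01 = 1.850052 rad
φ₂ = arcsin(sin φ₁ cos δ + cos φ₁ sin δ cos θ)
   = arcsin(-0.95596·-0.27564 + 0.29349·0.96126·-0.32887) = 9.82975°
λ₂ = λ₁ + atan2(sin θ sin δ cos φ₁, cos δ − sin φ₁ sin φ₂) = -133.67006°

9.830°N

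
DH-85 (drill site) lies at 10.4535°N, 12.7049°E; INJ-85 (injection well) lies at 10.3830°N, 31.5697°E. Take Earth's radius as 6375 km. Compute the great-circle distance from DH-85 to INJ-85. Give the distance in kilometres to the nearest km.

Δφ = -0.0705°,  Δλ = 18.8648°
a = sin²(Δφ/2) + cos φ₁ cos φ₂ sin²(Δλ/2) = 0.025980
c = 2·arcsin(√a) = 0.323779 rad = 18.5512°
d = R·c = 6375 × 0.323779 = 2064.1 km

2064 km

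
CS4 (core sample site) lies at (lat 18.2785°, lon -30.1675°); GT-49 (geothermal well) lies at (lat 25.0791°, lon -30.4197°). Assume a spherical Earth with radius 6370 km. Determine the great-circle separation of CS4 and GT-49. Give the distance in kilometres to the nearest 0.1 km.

Δφ = 6.8006°,  Δλ = -0.2522°
a = sin²(Δφ/2) + cos φ₁ cos φ₂ sin²(Δλ/2) = 0.003522
c = 2·arcsin(√a) = 0.118763 rad = 6.8046°
d = R·c = 6370 × 0.118763 = 756.5 km

756.5 km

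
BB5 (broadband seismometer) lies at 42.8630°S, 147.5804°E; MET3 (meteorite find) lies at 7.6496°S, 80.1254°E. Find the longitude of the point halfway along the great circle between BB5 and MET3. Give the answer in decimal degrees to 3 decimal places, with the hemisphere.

108.145°E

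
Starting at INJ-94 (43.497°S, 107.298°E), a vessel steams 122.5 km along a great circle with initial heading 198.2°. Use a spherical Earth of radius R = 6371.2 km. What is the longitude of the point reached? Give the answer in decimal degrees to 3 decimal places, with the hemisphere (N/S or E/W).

106.815°E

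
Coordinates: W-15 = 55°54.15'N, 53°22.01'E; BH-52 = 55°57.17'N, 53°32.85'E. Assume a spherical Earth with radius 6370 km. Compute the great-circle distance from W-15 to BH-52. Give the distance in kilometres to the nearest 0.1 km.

12.6 km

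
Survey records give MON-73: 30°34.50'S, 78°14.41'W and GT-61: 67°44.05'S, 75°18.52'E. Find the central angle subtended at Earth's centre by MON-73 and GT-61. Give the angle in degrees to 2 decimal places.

MON-73: φ = -30.57500°, λ = -78.24017°
GT-61: φ = -67.73417°, λ = +75.30867°
Δφ = -37.1592°,  Δλ = 153.5488°
a = sin²(Δφ/2) + cos φ₁ cos φ₂ sin²(Δλ/2) = 0.410667
c = 2·arcsin(√a) = 1.391166 rad = 79.7080°

79.71°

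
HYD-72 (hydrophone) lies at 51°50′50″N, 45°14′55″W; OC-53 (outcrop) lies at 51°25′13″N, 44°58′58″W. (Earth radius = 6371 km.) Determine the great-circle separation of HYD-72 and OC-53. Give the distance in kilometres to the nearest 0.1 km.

50.9 km

HYD-72: φ = +51.84722°, λ = -45.24861°
OC-53: φ = +51.42028°, λ = -44.98278°
Δφ = -0.4269°,  Δλ = 0.2658°
a = sin²(Δφ/2) + cos φ₁ cos φ₂ sin²(Δλ/2) = 0.000016
c = 2·arcsin(√a) = 0.007989 rad = 0.4577°
d = R·c = 6371 × 0.007989 = 50.9 km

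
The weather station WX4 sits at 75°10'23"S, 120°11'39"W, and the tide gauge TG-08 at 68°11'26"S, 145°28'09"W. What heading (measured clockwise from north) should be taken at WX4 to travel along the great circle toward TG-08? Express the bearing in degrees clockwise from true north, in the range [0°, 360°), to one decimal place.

WX4: φ = -75.17306°, λ = -120.19417°
TG-08: φ = -68.19056°, λ = -145.46917°
Δλ = -25.2750°
y = sin Δλ · cos φ₂ = -0.158626
x = cos φ₁ sin φ₂ − sin φ₁ cos φ₂ cos Δλ = 0.087184
θ = atan2(y, x) = -61.2058° → 298.7942° (mod 360°)

298.8°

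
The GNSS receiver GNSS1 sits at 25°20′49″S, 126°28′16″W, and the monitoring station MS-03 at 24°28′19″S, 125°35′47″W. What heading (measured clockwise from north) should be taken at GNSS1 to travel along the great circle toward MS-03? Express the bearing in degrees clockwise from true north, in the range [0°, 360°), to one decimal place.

GNSS1: φ = -25.34694°, λ = -126.47111°
MS-03: φ = -24.47194°, λ = -125.59639°
Δλ = 0.8747°
y = sin Δλ · cos φ₂ = 0.013895
x = cos φ₁ sin φ₂ − sin φ₁ cos φ₂ cos Δλ = 0.015226
θ = atan2(y, x) = 42.3832° → 42.3832° (mod 360°)

42.4°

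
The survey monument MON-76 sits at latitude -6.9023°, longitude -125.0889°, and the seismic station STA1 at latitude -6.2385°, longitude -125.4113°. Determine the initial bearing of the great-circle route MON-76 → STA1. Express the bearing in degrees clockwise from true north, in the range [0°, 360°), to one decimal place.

334.2°

Δλ = -0.3224°
y = sin Δλ · cos φ₂ = -0.005594
x = cos φ₁ sin φ₂ − sin φ₁ cos φ₂ cos Δλ = 0.011583
θ = atan2(y, x) = -25.7759° → 334.2241° (mod 360°)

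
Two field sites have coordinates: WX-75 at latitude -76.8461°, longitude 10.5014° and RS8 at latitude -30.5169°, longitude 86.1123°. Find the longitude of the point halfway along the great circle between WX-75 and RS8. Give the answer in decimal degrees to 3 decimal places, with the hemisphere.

72.611°E

Bx = cos φ₂ cos Δλ = 0.214082,  By = cos φ₂ sin Δλ = 0.834455
φₘ = atan2(sin φ₁ + sin φ₂, √((cos φ₁ + Bx)² + By²)) = -57.49259°
λₘ = λ₁ + atan2(By, cos φ₁ + Bx) = 72.61059°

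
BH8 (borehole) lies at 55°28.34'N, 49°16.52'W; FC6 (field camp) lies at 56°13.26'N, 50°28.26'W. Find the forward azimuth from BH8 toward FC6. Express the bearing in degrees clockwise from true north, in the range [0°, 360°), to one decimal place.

318.6°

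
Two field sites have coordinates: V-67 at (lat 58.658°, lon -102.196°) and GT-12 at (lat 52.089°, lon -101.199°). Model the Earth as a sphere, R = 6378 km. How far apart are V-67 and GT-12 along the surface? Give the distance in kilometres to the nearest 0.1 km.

Δφ = -6.5690°,  Δλ = 0.9970°
a = sin²(Δφ/2) + cos φ₁ cos φ₂ sin²(Δλ/2) = 0.003307
c = 2·arcsin(√a) = 0.115073 rad = 6.5932°
d = R·c = 6378 × 0.115073 = 733.9 km

733.9 km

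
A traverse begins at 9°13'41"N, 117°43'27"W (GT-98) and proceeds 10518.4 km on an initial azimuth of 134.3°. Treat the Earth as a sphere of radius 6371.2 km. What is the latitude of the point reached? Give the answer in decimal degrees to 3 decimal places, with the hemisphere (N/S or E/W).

GT-98: φ = +9.22806°, λ = -117.72417°
δ = d/R = 10518.4/6371.2 = 1.650929 rad
φ₂ = arcsin(sin φ₁ cos δ + cos φ₁ sin δ cos θ)
   = arcsin(0.16036·-0.08005 + 0.98706·0.99679·-0.69842) = -44.42707°
λ₂ = λ₁ + atan2(sin θ sin δ cos φ₁, cos δ − sin φ₁ sin φ₂) = -30.34303°

44.427°S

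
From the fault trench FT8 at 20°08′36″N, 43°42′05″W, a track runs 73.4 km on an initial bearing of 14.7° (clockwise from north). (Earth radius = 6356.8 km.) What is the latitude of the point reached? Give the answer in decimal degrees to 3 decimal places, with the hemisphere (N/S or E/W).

FT8: φ = +20.14333°, λ = -43.70139°
δ = d/R = 73.4/6356.8 = 0.011547 rad
φ₂ = arcsin(sin φ₁ cos δ + cos φ₁ sin δ cos θ)
   = arcsin(0.34437·0.99993 + 0.93883·0.01155·0.96727) = 20.78316°
λ₂ = λ₁ + atan2(sin θ sin δ cos φ₁, cos δ − sin φ₁ sin φ₂) = -43.52183°

20.783°N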